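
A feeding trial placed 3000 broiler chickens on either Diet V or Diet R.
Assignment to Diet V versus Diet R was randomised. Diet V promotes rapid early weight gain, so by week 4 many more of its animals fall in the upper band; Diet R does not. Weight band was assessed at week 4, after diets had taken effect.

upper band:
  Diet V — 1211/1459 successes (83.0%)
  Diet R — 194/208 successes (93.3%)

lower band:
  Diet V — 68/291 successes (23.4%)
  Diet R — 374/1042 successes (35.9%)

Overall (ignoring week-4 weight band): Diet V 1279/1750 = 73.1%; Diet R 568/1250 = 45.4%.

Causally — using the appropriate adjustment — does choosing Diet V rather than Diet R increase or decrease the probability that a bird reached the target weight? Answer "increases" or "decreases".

Within every week-4 weight band level Diet R has the higher rate, yet pooled Diet V does — Simpson's reversal.
Week-4 weight band here is a post-treatment variable shaped by the diet; conditioning on it would introduce bias rather than remove it. The overall comparison is the causal one.
Pooled: Diet V 73.1% vs Diet R 45.4%; Diet V is higher overall.

increases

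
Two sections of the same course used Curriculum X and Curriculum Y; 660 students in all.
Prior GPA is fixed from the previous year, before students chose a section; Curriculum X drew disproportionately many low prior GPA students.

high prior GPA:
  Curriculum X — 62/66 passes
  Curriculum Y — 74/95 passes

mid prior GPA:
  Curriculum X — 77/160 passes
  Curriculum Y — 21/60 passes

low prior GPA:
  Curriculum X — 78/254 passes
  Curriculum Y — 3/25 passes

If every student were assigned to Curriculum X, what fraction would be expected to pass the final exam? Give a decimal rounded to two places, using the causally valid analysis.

0.52

Within every prior GPA band level Curriculum X has the higher rate, yet pooled Curriculum Y does — Simpson's reversal.
Here prior GPA band is a common cause — it drives both which teaching method a case falls under and the outcome. The crude comparison mixes populations; the stratum-specific rates are the causally relevant ones.
Standardising Curriculum X to the population prior GPA band mix: 0.244·62/66 + 0.333·77/160 + 0.423·78/254 = 0.519.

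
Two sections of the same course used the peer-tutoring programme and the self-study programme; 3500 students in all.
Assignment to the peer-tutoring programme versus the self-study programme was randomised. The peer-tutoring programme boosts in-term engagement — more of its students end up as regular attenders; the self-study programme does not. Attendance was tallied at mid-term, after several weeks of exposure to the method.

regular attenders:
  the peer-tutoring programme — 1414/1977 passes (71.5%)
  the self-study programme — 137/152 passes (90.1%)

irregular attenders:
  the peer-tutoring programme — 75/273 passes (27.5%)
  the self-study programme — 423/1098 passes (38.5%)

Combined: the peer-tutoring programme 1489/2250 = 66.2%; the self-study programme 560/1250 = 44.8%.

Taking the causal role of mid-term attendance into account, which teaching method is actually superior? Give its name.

The stratified and pooled comparisons disagree (the self-study programme wins within each mid-term attendance; the peer-tutoring programme wins overall), so the answer turns on the causal role of mid-term attendance.
Mid-term attendance is recorded after the teaching method and is itself shifted by it — it sits on the causal path from teaching method to outcome. Conditioning on a mediator would strip out part of the effect we want; the pooled comparison gives the total causal effect.
Pooled: the peer-tutoring programme 66.2% vs the self-study programme 44.8%; the peer-tutoring programme is higher overall.

the peer-tutoring programme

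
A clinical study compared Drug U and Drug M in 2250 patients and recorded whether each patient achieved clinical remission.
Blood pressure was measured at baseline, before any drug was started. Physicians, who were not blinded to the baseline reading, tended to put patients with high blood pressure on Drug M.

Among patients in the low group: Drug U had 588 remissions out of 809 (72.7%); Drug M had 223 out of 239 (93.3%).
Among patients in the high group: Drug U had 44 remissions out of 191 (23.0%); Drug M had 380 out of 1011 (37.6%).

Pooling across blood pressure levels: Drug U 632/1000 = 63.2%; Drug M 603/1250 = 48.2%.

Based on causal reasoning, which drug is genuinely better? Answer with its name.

The stratified and pooled comparisons disagree (Drug M wins within each blood pressure; Drug U wins overall), so the answer turns on the causal role of blood pressure.
Since blood pressure is a pre-existing factor (not a product of the drug) and it affects the outcome on its own, it is a confounder. The stratified rates, not the pooled rate, identify the causal effect.
Within each level — low: 72.7% vs 93.3%; high: 23.0% vs 37.6% — Drug M is higher every time.

Drug M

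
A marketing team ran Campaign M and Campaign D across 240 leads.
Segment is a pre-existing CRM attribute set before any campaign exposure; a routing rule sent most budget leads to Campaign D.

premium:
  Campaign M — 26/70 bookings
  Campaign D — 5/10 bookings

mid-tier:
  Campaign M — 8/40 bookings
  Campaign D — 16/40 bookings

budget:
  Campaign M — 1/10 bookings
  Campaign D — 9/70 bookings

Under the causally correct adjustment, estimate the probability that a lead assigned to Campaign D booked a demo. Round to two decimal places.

0.34

Campaign D is higher inside every customer segment stratum but Campaign M is higher in aggregate. Whether to stratify depends on how customer segment relates to the campaign.
Nothing the campaign does changes customer segment; the imbalance is an allocation artefact. With customer segment also predicting the outcome, the pooled figure is confounded, and the within-stratum comparison is the causal one.
Standardising Campaign D to the population customer segment mix: 0.333·5/10 + 0.333·16/40 + 0.333·9/70 = 0.343.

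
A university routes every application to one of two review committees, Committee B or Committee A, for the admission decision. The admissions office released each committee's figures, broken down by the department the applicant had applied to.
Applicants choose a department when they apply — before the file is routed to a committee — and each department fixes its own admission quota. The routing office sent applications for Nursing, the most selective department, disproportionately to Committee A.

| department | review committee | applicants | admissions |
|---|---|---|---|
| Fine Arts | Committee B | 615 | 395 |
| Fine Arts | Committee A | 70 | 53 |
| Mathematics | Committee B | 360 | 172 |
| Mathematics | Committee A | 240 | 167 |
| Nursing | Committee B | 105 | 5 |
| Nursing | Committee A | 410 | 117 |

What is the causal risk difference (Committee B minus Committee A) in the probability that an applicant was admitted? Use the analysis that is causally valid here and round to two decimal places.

The imbalance in department arose from how applicants were allocated, not from anything the review committee did; and department independently affects the outcome. The pooled gap is confounded — condition on department.
Adjusting over the population distribution of department: 0.381·(0.642−0.757) + 0.333·(0.478−0.696) + 0.286·(0.048−0.285) = -0.184.

-0.18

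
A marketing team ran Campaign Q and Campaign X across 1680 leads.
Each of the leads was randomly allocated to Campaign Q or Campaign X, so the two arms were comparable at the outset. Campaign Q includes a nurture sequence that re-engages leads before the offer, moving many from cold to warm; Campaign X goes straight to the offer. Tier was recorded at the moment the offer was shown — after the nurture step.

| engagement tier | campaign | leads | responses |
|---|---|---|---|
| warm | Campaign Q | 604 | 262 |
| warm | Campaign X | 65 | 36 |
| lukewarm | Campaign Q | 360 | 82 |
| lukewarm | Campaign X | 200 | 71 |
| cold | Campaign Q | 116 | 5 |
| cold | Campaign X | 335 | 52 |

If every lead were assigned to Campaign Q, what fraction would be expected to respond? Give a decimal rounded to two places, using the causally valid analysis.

The stratified and pooled comparisons disagree (Campaign X wins within each engagement tier; Campaign Q wins overall), so the answer turns on the causal role of engagement tier.
The distribution of engagement tier is itself part of what the campaign does — it is an intermediate outcome. Holding it fixed would remove that part of the effect; the total effect is the pooled difference.
So P(outcome | do(Campaign Q)) is just the pooled rate for Campaign Q: 349/1080 = 0.323.

0.32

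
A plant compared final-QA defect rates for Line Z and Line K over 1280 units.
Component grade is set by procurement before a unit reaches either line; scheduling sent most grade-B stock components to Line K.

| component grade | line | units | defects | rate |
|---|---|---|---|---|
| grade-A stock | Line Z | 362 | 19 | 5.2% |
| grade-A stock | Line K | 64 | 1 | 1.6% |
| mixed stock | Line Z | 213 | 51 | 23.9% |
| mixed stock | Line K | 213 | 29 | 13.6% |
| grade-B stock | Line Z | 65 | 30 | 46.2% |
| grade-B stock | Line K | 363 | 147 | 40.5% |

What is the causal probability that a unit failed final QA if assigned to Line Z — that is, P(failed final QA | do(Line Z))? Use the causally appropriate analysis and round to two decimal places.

0.25

The stratified and pooled comparisons disagree (Line K wins within each component grade; Line Z wins overall), so the answer turns on the causal role of component grade.
Component grade satisfies the back-door criterion: it is not a descendant of the line, and it blocks the spurious path from line to outcome. Adjusting for it (i.e., using the within-component grade rates) gives the causal effect.
Standardising Line Z to the population component grade mix: 0.333·19/362 + 0.333·51/213 + 0.334·30/65 = 0.251.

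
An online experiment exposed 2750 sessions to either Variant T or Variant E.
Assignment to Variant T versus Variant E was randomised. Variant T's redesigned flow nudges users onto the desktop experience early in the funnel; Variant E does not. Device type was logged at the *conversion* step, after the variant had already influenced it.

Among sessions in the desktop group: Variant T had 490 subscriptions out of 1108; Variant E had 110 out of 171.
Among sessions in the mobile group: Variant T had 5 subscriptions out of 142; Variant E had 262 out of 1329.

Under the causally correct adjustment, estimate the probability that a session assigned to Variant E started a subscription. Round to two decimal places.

0.25

Device type is downstream of the variant. One should not condition on a consequence of treatment, so the overall rates are the right comparison.
So P(outcome | do(Variant E)) is just the pooled rate for Variant E: 372/1500 = 0.248.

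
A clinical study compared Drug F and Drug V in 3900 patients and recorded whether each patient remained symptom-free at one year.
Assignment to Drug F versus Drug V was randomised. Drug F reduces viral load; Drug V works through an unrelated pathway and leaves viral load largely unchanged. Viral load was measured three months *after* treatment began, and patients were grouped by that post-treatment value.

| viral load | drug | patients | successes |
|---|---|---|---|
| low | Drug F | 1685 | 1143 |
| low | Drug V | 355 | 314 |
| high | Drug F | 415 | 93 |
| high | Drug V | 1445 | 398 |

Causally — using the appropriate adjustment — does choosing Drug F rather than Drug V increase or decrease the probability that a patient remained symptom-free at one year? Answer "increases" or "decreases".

Viral load is downstream of the drug. One should not condition on a consequence of treatment, so the overall rates are the right comparison.
Pooled: Drug F 58.9% vs Drug V 39.6%; Drug F is higher overall.

increases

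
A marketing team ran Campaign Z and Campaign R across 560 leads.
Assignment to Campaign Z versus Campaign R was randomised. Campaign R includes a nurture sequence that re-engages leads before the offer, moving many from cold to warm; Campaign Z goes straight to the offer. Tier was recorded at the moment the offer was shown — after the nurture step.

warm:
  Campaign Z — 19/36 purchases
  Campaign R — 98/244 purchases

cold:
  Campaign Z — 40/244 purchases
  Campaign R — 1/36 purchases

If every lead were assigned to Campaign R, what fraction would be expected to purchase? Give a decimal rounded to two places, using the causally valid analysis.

0.35

Within every engagement tier level Campaign Z has the higher rate, yet pooled Campaign R does — Simpson's reversal.
Engagement tier here is a post-treatment variable shaped by the campaign; conditioning on it would introduce bias rather than remove it. The overall comparison is the causal one.
So P(outcome | do(Campaign R)) is just the pooled rate for Campaign R: 99/280 = 0.354.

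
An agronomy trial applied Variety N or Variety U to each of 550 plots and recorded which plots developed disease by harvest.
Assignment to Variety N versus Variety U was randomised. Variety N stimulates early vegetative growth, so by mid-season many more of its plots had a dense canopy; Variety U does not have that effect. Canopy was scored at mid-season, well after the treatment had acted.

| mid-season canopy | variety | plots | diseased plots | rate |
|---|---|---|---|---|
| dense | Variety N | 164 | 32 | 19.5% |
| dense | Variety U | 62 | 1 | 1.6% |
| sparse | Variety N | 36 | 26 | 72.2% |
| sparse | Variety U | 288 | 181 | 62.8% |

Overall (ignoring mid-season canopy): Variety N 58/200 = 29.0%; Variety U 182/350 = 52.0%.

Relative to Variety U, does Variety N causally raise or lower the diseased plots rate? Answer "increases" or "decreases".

decreases

The distribution of mid-season canopy is itself part of what the variety does — it is an intermediate outcome. Holding it fixed would remove that part of the effect; the total effect is the pooled difference.
Pooled: Variety N 29.0% vs Variety U 52.0%; Variety N is lower overall.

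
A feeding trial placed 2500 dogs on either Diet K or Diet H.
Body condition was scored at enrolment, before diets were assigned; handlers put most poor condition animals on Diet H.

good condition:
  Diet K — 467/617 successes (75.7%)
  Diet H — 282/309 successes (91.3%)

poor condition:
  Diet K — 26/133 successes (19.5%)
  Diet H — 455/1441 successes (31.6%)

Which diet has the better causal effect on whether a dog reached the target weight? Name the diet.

Here starting body condition is a common cause — it drives both which diet a case falls under and the outcome. The crude comparison mixes populations; the stratum-specific rates are the causally relevant ones.
Within each level — good condition: 75.7% vs 91.3%; poor condition: 19.5% vs 31.6% — Diet H is higher every time.

Diet H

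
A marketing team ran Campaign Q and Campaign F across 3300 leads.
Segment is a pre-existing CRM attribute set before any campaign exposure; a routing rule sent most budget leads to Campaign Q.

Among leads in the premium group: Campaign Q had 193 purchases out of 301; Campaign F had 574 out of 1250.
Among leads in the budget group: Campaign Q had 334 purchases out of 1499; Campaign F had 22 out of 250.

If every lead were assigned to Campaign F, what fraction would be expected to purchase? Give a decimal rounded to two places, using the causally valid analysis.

Campaign Q is higher inside every customer segment stratum but Campaign F is higher in aggregate. Whether to stratify depends on how customer segment relates to the campaign.
Since customer segment is a pre-existing factor (not a product of the campaign) and it affects the outcome on its own, it is a confounder. The stratified rates, not the pooled rate, identify the causal effect.
Standardising Campaign F to the population customer segment mix: 0.470·574/1250 + 0.530·22/250 = 0.262.

0.26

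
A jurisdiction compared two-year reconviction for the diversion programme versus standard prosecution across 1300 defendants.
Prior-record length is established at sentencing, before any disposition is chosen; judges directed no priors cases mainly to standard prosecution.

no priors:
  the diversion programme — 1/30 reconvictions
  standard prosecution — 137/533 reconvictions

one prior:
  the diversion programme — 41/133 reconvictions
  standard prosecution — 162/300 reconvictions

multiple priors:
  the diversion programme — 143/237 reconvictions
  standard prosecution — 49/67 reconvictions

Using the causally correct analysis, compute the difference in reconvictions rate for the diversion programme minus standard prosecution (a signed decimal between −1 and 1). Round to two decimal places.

-0.20

The imbalance in prior-record length arose from how defendants were allocated, not from anything the disposition did; and prior-record length independently affects the outcome. The pooled gap is confounded — condition on prior-record length.
Adjusting over the population distribution of prior-record length: 0.433·(0.033−0.257) + 0.333·(0.308−0.540) + 0.234·(0.603−0.731) = -0.204.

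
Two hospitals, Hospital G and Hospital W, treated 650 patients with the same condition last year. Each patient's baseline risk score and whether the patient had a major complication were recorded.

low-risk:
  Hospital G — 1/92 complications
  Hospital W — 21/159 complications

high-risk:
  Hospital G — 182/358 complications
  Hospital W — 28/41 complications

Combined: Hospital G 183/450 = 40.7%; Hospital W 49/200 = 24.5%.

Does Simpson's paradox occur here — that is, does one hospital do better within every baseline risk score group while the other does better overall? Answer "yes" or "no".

yes

Within each baseline risk score level (low-risk 1.1% vs 13.2%; high-risk 50.8% vs 68.3%), Hospital G has the lower rate every time. Pooled: 40.7% vs 24.5% — Hospital W has the lower rate overall. The two comparisons disagree.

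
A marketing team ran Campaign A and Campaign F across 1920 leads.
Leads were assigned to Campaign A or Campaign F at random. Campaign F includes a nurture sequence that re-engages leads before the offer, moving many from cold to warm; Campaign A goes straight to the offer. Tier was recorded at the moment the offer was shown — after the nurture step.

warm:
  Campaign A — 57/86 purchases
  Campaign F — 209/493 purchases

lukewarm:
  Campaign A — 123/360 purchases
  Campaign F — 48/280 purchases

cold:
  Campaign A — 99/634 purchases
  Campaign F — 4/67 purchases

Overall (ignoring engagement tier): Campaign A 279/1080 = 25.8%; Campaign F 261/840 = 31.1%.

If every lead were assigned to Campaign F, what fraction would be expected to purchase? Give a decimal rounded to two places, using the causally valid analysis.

0.31

Campaign A is higher inside every engagement tier stratum but Campaign F is higher in aggregate. Whether to stratify depends on how engagement tier relates to the campaign.
Engagement tier is recorded after the campaign and is itself shifted by it — it sits on the causal path from campaign to outcome. Conditioning on a mediator would strip out part of the effect we want; the pooled comparison gives the total causal effect.
So P(outcome | do(Campaign F)) is just the pooled rate for Campaign F: 261/840 = 0.311.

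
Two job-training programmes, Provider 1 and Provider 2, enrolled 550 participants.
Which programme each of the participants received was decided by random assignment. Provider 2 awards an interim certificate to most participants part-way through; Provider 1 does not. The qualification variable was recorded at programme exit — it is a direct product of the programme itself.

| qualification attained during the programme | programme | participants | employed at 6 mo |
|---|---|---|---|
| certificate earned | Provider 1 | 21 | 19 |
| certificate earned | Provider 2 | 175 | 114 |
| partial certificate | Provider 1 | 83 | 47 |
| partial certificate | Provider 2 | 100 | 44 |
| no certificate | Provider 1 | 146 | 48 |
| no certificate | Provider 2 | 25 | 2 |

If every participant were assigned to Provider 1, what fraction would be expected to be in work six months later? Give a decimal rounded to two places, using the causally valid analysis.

The distribution of qualification attained during the programme is itself part of what the programme does — it is an intermediate outcome. Holding it fixed would remove that part of the effect; the total effect is the pooled difference.
So P(outcome | do(Provider 1)) is just the pooled rate for Provider 1: 114/250 = 0.456.

0.46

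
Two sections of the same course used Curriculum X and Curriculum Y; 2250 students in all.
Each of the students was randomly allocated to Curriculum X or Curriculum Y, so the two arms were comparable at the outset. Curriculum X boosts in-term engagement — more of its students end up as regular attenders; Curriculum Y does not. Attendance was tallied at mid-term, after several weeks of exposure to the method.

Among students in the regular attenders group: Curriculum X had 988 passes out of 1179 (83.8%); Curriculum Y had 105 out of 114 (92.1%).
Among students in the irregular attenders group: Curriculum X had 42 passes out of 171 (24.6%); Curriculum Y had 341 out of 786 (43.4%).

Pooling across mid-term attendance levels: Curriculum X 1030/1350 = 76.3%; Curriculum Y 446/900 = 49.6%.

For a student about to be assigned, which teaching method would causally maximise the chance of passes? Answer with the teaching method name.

Curriculum Y is higher inside every mid-term attendance stratum but Curriculum X is higher in aggregate. Whether to stratify depends on how mid-term attendance relates to the teaching method.
Mid-term attendance here is a post-treatment variable shaped by the teaching method; conditioning on it would introduce bias rather than remove it. The overall comparison is the causal one.
Pooled: Curriculum X 76.3% vs Curriculum Y 49.6%; Curriculum X is higher overall.

Curriculum X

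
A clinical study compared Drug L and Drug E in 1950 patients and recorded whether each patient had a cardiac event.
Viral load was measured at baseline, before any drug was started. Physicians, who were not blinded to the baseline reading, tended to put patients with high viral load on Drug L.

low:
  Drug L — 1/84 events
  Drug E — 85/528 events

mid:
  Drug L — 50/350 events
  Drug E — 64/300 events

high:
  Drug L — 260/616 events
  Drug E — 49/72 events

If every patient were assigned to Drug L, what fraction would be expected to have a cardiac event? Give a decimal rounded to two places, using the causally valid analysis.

0.20

Viral load satisfies the back-door criterion: it is not a descendant of the drug, and it blocks the spurious path from drug to outcome. Adjusting for it (i.e., using the within-viral load rates) gives the causal effect.
Standardising Drug L to the population viral load mix: 0.314·1/84 + 0.333·50/350 + 0.353·260/616 = 0.200.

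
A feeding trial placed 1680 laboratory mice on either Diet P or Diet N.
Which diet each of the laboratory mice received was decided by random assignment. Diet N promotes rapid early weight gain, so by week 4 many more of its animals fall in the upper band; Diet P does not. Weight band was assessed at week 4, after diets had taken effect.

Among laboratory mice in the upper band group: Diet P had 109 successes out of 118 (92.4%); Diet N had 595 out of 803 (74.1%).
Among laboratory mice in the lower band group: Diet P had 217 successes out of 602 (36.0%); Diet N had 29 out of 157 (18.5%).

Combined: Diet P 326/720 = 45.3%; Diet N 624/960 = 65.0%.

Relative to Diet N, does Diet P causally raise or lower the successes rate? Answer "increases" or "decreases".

The week-4 weight band-specific comparison favours Diet P throughout, but the pooled figures favour Diet N. The question is whether to condition on week-4 weight band.
Stratifying would compare diets among laboratory mice the diets themselves sorted into week-4 weight band groups — a form of selection on an intermediate. The unconditioned pooled rates give the total causal effect.
Pooled: Diet P 45.3% vs Diet N 65.0%; Diet N is higher overall.

decreases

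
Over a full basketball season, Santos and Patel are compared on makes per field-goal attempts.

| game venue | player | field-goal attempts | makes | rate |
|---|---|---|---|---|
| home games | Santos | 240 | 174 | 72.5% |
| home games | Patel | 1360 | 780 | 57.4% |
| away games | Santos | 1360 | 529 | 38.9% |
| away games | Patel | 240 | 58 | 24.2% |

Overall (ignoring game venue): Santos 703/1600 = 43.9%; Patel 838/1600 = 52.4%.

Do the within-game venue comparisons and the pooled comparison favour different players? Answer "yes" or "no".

Within each game venue level (home games 72.5% vs 57.4%; away games 38.9% vs 24.2%), Santos has the higher rate every time. Pooled: 43.9% vs 52.4% — Patel has the higher rate overall. The two comparisons disagree.

yes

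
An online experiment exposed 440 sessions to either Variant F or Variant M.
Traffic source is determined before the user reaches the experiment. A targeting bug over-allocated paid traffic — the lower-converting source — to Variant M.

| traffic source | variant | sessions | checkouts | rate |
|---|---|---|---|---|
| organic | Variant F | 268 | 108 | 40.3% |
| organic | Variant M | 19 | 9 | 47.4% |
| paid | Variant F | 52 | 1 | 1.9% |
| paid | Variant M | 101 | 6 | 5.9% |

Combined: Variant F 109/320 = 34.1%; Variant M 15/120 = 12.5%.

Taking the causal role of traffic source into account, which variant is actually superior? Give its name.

Variant M

Since traffic source is a pre-existing factor (not a product of the variant) and it affects the outcome on its own, it is a confounder. The stratified rates, not the pooled rate, identify the causal effect.
Within each level — organic: 40.3% vs 47.4%; paid: 1.9% vs 5.9% — Variant M is higher every time.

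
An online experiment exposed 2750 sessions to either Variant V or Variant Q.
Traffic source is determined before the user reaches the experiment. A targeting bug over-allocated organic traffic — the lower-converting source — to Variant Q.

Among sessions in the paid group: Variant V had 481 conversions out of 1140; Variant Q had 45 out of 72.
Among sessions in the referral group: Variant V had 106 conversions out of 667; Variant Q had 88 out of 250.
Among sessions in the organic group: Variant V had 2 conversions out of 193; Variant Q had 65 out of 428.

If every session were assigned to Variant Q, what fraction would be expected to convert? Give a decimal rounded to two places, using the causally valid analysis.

0.43

Within every traffic source level Variant Q has the higher rate, yet pooled Variant V does — Simpson's reversal.
Traffic source satisfies the back-door criterion: it is not a descendant of the variant, and it blocks the spurious path from variant to outcome. Adjusting for it (i.e., using the within-traffic source rates) gives the causal effect.
Standardising Variant Q to the population traffic source mix: 0.441·45/72 + 0.333·88/250 + 0.226·65/428 = 0.427.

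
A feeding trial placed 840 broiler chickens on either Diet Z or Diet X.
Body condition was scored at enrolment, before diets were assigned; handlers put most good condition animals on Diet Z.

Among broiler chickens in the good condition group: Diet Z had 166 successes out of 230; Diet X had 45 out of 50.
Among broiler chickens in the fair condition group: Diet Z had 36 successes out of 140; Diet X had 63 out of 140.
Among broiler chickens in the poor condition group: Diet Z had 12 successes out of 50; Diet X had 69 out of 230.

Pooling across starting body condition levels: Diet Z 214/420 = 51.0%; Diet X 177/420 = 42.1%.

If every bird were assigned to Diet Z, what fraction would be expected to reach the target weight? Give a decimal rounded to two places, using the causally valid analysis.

Starting body condition satisfies the back-door criterion: it is not a descendant of the diet, and it blocks the spurious path from diet to outcome. Adjusting for it (i.e., using the within-starting body condition rates) gives the causal effect.
Standardising Diet Z to the population starting body condition mix: 0.333·166/230 + 0.333·36/140 + 0.333·12/50 = 0.406.

0.41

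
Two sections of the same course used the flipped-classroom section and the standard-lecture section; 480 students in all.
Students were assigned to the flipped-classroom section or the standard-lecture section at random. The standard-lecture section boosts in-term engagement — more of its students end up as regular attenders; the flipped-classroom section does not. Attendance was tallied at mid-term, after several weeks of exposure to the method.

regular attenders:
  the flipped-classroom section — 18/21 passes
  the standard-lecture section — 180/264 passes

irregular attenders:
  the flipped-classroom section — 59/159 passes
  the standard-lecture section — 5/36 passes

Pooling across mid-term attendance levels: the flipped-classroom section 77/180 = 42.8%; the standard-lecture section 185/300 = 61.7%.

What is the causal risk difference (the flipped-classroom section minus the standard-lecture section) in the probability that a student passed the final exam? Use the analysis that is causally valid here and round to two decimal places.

Mid-term attendance is downstream of the teaching method. One should not condition on a consequence of treatment, so the overall rates are the right comparison.
The causal difference is the pooled difference: 0.428 − 0.617 = -0.189.

-0.19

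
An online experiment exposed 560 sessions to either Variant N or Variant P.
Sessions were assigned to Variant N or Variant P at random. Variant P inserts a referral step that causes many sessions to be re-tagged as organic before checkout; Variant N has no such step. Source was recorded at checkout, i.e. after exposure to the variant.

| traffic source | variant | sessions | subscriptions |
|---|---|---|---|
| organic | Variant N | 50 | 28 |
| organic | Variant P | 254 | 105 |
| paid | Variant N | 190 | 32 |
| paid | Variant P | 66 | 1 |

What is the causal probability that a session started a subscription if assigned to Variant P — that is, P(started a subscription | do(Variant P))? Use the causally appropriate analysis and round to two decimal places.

0.33

Within every traffic source level Variant N has the higher rate, yet pooled Variant P does — Simpson's reversal.
Traffic source is downstream of the variant. One should not condition on a consequence of treatment, so the overall rates are the right comparison.
So P(outcome | do(Variant P)) is just the pooled rate for Variant P: 106/320 = 0.331.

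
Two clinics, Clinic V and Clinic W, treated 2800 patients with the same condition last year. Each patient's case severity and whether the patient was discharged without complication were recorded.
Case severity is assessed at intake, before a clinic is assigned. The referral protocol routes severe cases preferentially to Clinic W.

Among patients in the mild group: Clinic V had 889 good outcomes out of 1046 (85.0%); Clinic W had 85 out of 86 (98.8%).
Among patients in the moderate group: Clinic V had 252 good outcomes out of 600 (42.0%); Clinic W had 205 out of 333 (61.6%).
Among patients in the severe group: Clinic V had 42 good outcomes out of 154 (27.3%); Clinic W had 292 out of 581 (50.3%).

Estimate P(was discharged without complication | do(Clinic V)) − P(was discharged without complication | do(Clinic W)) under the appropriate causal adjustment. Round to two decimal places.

Nothing the clinic does changes case severity; the imbalance is an allocation artefact. With case severity also predicting the outcome, the pooled figure is confounded, and the within-stratum comparison is the causal one.
Adjusting over the population distribution of case severity: 0.404·(0.850−0.988) + 0.333·(0.420−0.616) + 0.263·(0.273−0.503) = -0.181.

-0.18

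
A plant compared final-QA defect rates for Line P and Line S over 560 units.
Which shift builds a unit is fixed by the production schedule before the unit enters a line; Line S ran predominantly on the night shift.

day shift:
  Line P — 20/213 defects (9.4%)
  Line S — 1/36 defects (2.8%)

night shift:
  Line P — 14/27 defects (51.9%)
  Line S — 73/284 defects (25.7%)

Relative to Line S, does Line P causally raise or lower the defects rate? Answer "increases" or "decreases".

increases

Shift satisfies the back-door criterion: it is not a descendant of the line, and it blocks the spurious path from line to outcome. Adjusting for it (i.e., using the within-shift rates) gives the causal effect.
Within each level — day shift: 9.4% vs 2.8%; night shift: 51.9% vs 25.7% — Line S is lower every time.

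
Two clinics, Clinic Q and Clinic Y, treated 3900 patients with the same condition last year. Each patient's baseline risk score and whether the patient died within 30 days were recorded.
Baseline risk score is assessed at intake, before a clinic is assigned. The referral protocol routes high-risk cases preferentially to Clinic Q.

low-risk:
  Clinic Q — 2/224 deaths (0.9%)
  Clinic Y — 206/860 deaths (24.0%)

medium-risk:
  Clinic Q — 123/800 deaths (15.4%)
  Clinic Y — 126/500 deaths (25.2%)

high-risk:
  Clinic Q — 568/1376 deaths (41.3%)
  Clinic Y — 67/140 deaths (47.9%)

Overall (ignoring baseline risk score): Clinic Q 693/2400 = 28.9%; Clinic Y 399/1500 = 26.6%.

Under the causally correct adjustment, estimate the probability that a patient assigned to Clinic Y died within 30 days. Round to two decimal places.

0.34

Within every baseline risk score level Clinic Q has the lower rate, yet pooled Clinic Y does — Simpson's reversal.
Baseline risk score is set before the clinic has any effect — it is not caused by the clinic — and it independently drives the outcome. That makes it a confounder, so the causal comparison is within baseline risk score levels.
Standardising Clinic Y to the population baseline risk score mix: 0.278·206/860 + 0.333·126/500 + 0.389·67/140 = 0.337.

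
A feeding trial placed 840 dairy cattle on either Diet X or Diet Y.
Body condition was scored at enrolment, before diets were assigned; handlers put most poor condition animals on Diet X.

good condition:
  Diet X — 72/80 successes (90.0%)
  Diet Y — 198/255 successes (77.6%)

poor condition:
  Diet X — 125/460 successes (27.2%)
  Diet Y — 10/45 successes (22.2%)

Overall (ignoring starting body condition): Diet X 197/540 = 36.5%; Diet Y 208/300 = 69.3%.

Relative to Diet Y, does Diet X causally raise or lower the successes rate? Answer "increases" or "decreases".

The imbalance in starting body condition arose from how dairy cattle were allocated, not from anything the diet did; and starting body condition independently affects the outcome. The pooled gap is confounded — condition on starting body condition.
Within each level — good condition: 90.0% vs 77.6%; poor condition: 27.2% vs 22.2% — Diet X is higher every time.

increases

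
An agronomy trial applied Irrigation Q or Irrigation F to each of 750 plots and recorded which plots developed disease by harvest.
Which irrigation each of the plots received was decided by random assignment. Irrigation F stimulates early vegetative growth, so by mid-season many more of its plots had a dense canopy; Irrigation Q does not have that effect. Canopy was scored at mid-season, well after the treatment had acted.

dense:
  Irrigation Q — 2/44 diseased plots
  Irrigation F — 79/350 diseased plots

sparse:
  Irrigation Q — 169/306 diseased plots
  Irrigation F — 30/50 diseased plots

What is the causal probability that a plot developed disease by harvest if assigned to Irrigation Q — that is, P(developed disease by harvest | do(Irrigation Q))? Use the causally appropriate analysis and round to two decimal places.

0.49

The mid-season canopy-specific comparison favours Irrigation Q throughout, but the pooled figures favour Irrigation F. The question is whether to condition on mid-season canopy.
The distribution of mid-season canopy is itself part of what the irrigation does — it is an intermediate outcome. Holding it fixed would remove that part of the effect; the total effect is the pooled difference.
So P(outcome | do(Irrigation Q)) is just the pooled rate for Irrigation Q: 171/350 = 0.489.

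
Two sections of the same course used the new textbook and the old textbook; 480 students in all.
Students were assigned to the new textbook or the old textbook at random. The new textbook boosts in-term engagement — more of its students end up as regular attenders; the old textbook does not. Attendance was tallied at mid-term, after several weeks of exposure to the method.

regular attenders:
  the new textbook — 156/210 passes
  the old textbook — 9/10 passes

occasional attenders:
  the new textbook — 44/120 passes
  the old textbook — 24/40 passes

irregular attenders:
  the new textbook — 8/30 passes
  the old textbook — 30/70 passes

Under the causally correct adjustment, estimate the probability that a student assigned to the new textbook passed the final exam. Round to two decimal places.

0.58

Mid-term attendance lies on the pathway teaching method → mid-term attendance → outcome, so adjusting for it blocks the indirect effect. For the total causal effect of teaching method, use the unadjusted pooled rates.
So P(outcome | do(the new textbook)) is just the pooled rate for the new textbook: 208/360 = 0.578.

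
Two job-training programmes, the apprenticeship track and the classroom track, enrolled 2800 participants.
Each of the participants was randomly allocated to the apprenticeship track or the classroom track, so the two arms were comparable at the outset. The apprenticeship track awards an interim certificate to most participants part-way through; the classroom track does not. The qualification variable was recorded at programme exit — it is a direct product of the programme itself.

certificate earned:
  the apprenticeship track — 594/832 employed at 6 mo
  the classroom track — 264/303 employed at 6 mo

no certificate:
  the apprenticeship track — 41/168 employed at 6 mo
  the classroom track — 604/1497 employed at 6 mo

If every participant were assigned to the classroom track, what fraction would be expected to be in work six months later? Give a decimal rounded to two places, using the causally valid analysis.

0.48

The stratified and pooled comparisons disagree (the classroom track wins within each qualification attained during the programme; the apprenticeship track wins overall), so the answer turns on the causal role of qualification attained during the programme.
The distribution of qualification attained during the programme is itself part of what the programme does — it is an intermediate outcome. Holding it fixed would remove that part of the effect; the total effect is the pooled difference.
So P(outcome | do(the classroom track)) is just the pooled rate for the classroom track: 868/1800 = 0.482.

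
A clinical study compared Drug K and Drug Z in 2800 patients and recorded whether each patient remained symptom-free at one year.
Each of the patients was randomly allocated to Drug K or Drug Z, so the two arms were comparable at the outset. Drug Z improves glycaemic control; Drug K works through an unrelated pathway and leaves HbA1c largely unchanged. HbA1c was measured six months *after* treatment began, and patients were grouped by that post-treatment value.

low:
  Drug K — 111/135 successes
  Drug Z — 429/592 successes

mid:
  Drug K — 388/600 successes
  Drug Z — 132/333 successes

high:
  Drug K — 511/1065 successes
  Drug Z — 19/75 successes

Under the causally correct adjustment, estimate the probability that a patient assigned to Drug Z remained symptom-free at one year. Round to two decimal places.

0.58

Drug K is higher inside every HbA1c stratum but Drug Z is higher in aggregate. Whether to stratify depends on how HbA1c relates to the drug.
HbA1c is downstream of the drug. One should not condition on a consequence of treatment, so the overall rates are the right comparison.
So P(outcome | do(Drug Z)) is just the pooled rate for Drug Z: 580/1000 = 0.580.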